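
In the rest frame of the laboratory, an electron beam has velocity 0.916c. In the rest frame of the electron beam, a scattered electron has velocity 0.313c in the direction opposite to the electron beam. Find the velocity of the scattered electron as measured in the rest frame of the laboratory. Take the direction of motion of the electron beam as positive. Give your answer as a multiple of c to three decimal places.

With v = 0.916 and u' = -0.313 (in units of c),
u = (u' + v)/(1 + u'v/c²):
u = (-0.313 + 0.916) / (1 + (-0.313)·0.916) = 0.6030/0.7133 = 0.8454
(Galilean addition would give +0.603c.)

+0.845c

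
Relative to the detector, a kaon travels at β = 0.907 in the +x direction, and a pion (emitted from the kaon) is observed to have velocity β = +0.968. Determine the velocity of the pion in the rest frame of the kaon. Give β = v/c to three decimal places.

Invert the composition law: u' = (u − v)/(1 − uv/c²).
u' = (0.968 − 0.907) / (1 − (0.968)(0.907)) = 0.0610/0.1220 = 0.4999.

β = +0.500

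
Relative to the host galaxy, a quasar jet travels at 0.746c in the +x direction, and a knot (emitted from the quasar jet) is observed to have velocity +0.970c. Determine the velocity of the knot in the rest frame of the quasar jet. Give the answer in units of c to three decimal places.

+0.810c

Invert the composition law: u' = (u − v)/(1 − uv/c²).
u' = (0.970 − 0.746) / (1 − (0.970)(0.746)) = 0.2240/0.2764 = 0.8105.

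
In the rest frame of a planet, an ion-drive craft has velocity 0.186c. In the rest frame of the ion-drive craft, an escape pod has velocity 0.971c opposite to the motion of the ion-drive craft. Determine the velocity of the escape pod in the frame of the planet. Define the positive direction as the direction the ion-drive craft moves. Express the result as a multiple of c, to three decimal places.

With v = 0.186 and u' = -0.971 (in units of c),
u = (u' + v)/(1 + u'v/c²):
u = (-0.971 + 0.186) / (1 + (-0.971)·0.186) = -0.7850/0.8194 = -0.9580
(Galilean addition would give -0.785c.)

-0.958c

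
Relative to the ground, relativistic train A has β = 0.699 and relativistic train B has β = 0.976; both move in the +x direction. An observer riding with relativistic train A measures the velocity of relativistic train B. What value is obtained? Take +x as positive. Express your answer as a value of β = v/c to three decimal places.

β_A = 0.699, β_B = 0.976.
Transform to A's frame with the inverse velocity-addition law: u' = (u − v)/(1 − uv/c²), taking u = β_B and v = β_A.
u' = (0.976 − 0.699) / (1 − (0.699)(0.976)) = 0.2770/0.3178 = 0.8717.

β = +0.872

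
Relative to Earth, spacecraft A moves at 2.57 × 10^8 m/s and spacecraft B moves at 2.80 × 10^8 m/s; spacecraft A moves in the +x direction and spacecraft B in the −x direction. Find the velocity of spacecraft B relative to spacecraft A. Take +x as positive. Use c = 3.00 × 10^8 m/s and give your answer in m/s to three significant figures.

-2.98 × 10^8 m/s

β_A = 0.857, β_B = -0.933 (dividing each by c = 3.00 × 10^8 m/s).
Transform to A's frame with the inverse velocity-addition law: u' = (u − v)/(1 − uv/c²), taking u = β_B and v = β_A.
u' = (-0.933 − 0.857) / (1 − (0.857)(-0.933)) = -1.7900/1.7996 = -0.9947.
u' = -0.9947 × 3.00 × 10^8 m/s.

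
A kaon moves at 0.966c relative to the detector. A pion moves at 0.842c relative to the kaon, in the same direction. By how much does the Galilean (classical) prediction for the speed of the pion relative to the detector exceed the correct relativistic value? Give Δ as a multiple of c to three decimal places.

Galilean: u_cl = 0.842 + 0.966 = 1.8080.
Relativistic: u_rel = (0.842 + 0.966) / (1 + 0.842·0.966) = 1.8080/1.8134 = 0.9970.
Δ = 1.8080 − 0.9970 = 0.8110.
(The classical prediction exceeds c; the relativistic result does not.)

Δ = 0.811c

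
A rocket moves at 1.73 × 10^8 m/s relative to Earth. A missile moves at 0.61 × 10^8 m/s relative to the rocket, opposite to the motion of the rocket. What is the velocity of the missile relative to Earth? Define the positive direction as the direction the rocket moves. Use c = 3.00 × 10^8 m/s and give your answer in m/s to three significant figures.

+1.27 × 10^8 m/s

In units of c (dividing by 3.00 × 10^8 m/s): v = 0.577, u' = -0.203.
u = (u' + v)/(1 + u'v/c²):
u = (-0.203 + 0.577) / (1 + (-0.203)·0.577) = 0.3733/0.8827 = 0.4229
Converting back: u = 0.4229 × 3.00 × 10^8 m/s.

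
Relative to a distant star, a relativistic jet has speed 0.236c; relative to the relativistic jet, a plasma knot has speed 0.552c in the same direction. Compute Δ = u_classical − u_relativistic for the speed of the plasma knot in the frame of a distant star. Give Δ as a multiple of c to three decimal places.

Δ = 0.091c

Galilean: u_cl = 0.552 + 0.236 = 0.7880.
Relativistic: u_rel = (0.552 + 0.236) / (1 + 0.552·0.236) = 0.7880/1.1303 = 0.6972.
Δ = 0.7880 − 0.6972 = 0.0908.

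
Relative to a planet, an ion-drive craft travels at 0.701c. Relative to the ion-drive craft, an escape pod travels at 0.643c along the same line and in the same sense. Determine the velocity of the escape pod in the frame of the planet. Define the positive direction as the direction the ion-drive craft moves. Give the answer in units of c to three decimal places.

0.926c

With v = 0.701 and u' = 0.643 (in units of c),
u = (u' + v)/(1 + u'v/c²):
u = (0.643 + 0.701) / (1 + 0.643·0.701) = 1.3440/1.4507 = 0.9264
(Galilean addition would give +1.344c, exceeding c.)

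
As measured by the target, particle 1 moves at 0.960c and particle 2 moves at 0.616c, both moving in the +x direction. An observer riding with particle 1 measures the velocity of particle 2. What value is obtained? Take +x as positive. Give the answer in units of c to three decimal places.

-0.842c

β_A = 0.960, β_B = 0.616.
Transform to A's frame with the inverse velocity-addition law: u' = (u − v)/(1 − uv/c²), taking u = β_B and v = β_A.
u' = (0.616 − 0.960) / (1 − (0.960)(0.616)) = -0.3440/0.4086 = -0.8418.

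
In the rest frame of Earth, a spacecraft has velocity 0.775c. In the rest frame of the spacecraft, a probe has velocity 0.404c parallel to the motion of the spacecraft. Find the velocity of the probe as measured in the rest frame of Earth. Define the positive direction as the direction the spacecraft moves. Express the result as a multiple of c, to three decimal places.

0.898c

With v = 0.775 and u' = 0.404 (in units of c),
u = (u' + v)/(1 + u'v/c²):
u = (0.404 + 0.775) / (1 + 0.404·0.775) = 1.1790/1.3131 = 0.8979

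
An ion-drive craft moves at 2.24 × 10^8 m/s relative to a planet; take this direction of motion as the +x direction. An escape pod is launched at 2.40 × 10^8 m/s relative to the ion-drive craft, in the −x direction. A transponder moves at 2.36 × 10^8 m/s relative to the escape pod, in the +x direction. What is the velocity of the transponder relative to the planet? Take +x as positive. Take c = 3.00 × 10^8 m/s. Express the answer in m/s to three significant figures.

+2.19 × 10^8 m/s

Apply u = (u' + v)/(1 + u'v/c²) successively, working outward toward the planet.
(Dividing each given speed by c = 3.00 × 10^8 m/s to work in units of c.)
Start: velocity of the ion-drive craft relative to the planet = 0.7467c.
Compose with the escape pod (u' = -0.800 in the ion-drive craft frame): u_1 = (-0.800 + 0.747) / (1 + (-0.800)·0.747) = -0.0533/0.4027 = -0.1325.
Compose with the transponder (u' = 0.787 in the escape pod frame): u_2 = (0.787 + (-0.132)) / (1 + 0.787·(-0.132)) = 0.6542/0.8958 = 0.7303.
So u = 0.7303 × 3.00 × 10^8 m/s.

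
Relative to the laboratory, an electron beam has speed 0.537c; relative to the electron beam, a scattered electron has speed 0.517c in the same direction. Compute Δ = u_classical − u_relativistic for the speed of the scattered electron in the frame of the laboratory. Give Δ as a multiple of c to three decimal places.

Δ = 0.229c

Galilean: u_cl = 0.517 + 0.537 = 1.0540.
Relativistic: u_rel = (0.517 + 0.537) / (1 + 0.517·0.537) = 1.0540/1.2776 = 0.8250.
Δ = 1.0540 − 0.8250 = 0.2290.
(The classical prediction exceeds c; the relativistic result does not.)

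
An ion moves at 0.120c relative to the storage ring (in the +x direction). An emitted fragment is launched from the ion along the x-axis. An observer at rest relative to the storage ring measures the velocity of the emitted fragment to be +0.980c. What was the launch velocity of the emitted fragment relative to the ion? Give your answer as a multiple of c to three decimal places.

+0.975c

Invert the composition law: u' = (u − v)/(1 − uv/c²).
u' = (0.980 − 0.120) / (1 − (0.980)(0.120)) = 0.8600/0.8824 = 0.9746.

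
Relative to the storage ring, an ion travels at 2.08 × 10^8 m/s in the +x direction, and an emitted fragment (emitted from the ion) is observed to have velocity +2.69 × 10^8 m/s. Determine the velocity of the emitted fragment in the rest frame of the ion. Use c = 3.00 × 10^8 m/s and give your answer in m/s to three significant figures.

v = 0.693c, u = 0.897c.
Invert the composition law: u' = (u − v)/(1 − uv/c²).
u' = (0.897 − 0.693) / (1 − (0.897)(0.693)) = 0.2033/0.3783 = 0.5375.
u' = 0.5375 × 3.00 × 10^8 m/s.

+1.61 × 10^8 m/s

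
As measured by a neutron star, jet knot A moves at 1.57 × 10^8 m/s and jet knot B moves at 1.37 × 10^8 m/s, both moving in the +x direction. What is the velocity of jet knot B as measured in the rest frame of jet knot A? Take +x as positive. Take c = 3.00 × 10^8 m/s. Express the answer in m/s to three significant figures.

β_A = 0.523, β_B = 0.457 (dividing each by c = 3.00 × 10^8 m/s).
Transform to A's frame with the inverse velocity-addition law: u' = (u − v)/(1 − uv/c²), taking u = β_B and v = β_A.
u' = (0.457 − 0.523) / (1 − (0.523)(0.457)) = -0.0667/0.7610 = -0.0876.
u' = -0.0876 × 3.00 × 10^8 m/s.

-2.63 × 10^7 m/s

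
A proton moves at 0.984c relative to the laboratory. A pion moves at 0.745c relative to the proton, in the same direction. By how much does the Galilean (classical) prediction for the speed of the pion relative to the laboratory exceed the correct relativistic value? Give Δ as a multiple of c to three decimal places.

Δ = 0.731c

Galilean: u_cl = 0.745 + 0.984 = 1.7290.
Relativistic: u_rel = (0.745 + 0.984) / (1 + 0.745·0.984) = 1.7290/1.7331 = 0.9976.
Δ = 1.7290 − 0.9976 = 0.7314.
(The classical prediction exceeds c; the relativistic result does not.)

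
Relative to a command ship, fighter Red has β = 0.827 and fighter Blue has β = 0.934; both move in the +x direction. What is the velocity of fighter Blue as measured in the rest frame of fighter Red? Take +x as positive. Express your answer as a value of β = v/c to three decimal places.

β_A = 0.827, β_B = 0.934.
Transform to A's frame with the inverse velocity-addition law: u' = (u − v)/(1 − uv/c²), taking u = β_B and v = β_A.
u' = (0.934 − 0.827) / (1 − (0.827)(0.934)) = 0.1070/0.2276 = 0.4702.

β = +0.470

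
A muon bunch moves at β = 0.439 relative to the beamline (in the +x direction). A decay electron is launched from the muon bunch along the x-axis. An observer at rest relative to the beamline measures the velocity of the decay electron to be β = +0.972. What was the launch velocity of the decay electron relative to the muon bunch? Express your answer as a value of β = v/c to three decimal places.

β = +0.930

Invert the composition law: u' = (u − v)/(1 − uv/c²).
u' = (0.972 − 0.439) / (1 − (0.972)(0.439)) = 0.5330/0.5733 = 0.9297.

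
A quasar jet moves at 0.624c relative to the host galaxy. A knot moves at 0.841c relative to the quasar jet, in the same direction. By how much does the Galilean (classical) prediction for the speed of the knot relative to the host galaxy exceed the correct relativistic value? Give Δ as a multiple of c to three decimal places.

Δ = 0.504c

Galilean: u_cl = 0.841 + 0.624 = 1.4650.
Relativistic: u_rel = (0.841 + 0.624) / (1 + 0.841·0.624) = 1.4650/1.5248 = 0.9608.
Δ = 1.4650 − 0.9608 = 0.5042.
(The classical prediction exceeds c; the relativistic result does not.)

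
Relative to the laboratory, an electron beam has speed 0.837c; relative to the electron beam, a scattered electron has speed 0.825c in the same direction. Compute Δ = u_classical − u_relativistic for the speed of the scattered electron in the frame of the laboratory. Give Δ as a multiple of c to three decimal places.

Δ = 0.679c

Galilean: u_cl = 0.825 + 0.837 = 1.6620.
Relativistic: u_rel = (0.825 + 0.837) / (1 + 0.825·0.837) = 1.6620/1.6905 = 0.9831.
Δ = 1.6620 − 0.9831 = 0.6789.
(The classical prediction exceeds c; the relativistic result does not.)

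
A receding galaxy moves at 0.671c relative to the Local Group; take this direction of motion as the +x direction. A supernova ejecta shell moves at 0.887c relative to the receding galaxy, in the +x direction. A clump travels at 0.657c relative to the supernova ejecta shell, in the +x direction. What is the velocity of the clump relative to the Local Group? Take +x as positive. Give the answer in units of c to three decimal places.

0.995c

Apply u = (u' + v)/(1 + u'v/c²) successively, working outward toward the Local Group.
Start: velocity of the receding galaxy relative to the Local Group = 0.6710c.
Compose with the supernova ejecta shell (u' = 0.887 in the receding galaxy frame): u_1 = (0.887 + 0.671) / (1 + 0.887·0.671) = 1.5580/1.5952 = 0.9767.
Compose with the clump (u' = 0.657 in the supernova ejecta shell frame): u_2 = (0.657 + 0.977) / (1 + 0.657·0.977) = 1.6337/1.6417 = 0.9951.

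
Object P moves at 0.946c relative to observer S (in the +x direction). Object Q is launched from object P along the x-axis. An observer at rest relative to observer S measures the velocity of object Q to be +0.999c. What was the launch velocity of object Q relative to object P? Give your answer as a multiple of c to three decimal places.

+0.965c

Invert the composition law: u' = (u − v)/(1 − uv/c²).
u' = (0.999 − 0.946) / (1 − (0.999)(0.946)) = 0.0530/0.0549 = 0.9646.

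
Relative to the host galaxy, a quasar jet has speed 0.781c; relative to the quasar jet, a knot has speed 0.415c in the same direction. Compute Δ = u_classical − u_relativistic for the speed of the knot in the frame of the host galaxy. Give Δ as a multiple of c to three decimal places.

Δ = 0.293c

Galilean: u_cl = 0.415 + 0.781 = 1.1960.
Relativistic: u_rel = (0.415 + 0.781) / (1 + 0.415·0.781) = 1.1960/1.3241 = 0.9032.
Δ = 1.1960 − 0.9032 = 0.2928.
(The classical prediction exceeds c; the relativistic result does not.)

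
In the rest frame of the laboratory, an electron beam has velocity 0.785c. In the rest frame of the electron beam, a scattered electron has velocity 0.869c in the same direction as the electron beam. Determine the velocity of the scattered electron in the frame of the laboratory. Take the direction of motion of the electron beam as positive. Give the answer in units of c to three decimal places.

0.983c

With v = 0.785 and u' = 0.869 (in units of c),
u = (u' + v)/(1 + u'v/c²):
u = (0.869 + 0.785) / (1 + 0.869·0.785) = 1.6540/1.6822 = 0.9833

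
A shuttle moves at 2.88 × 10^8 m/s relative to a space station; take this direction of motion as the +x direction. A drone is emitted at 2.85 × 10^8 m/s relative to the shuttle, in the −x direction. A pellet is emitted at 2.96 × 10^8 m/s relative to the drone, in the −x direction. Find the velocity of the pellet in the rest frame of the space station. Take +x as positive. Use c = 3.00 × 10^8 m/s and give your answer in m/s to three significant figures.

-2.95 × 10^8 m/s

Apply u = (u' + v)/(1 + u'v/c²) successively, working outward toward the space station.
(Dividing each given speed by c = 3.00 × 10^8 m/s to work in units of c.)
Start: velocity of the shuttle relative to the space station = 0.9600c.
Compose with the drone (u' = -0.950 in the shuttle frame): u_1 = (-0.950 + 0.960) / (1 + (-0.950)·0.960) = 0.0100/0.0880 = 0.1136.
Compose with the pellet (u' = -0.987 in the drone frame): u_2 = (-0.987 + 0.114) / (1 + (-0.987)·0.114) = -0.8730/0.8879 = -0.9833.
So u = -0.9833 × 3.00 × 10^8 m/s.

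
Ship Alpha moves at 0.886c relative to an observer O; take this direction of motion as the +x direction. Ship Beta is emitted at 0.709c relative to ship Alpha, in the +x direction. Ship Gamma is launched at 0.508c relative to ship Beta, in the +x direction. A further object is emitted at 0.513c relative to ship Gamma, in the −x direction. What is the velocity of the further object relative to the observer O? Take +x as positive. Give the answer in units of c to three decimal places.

Apply u = (u' + v)/(1 + u'v/c²) successively, working outward toward the observer O.
Start: velocity of ship Alpha relative to the observer O = 0.8860c.
Compose with ship Beta (u' = 0.709 in ship Alpha frame): u_1 = (0.709 + 0.886) / (1 + 0.709·0.886) = 1.5950/1.6282 = 0.9796.
Compose with ship Gamma (u' = 0.508 in ship Beta frame): u_2 = (0.508 + 0.980) / (1 + 0.508·0.980) = 1.4876/1.4976 = 0.9933.
Compose with the further object (u' = -0.513 in ship Gamma frame): u_3 = (-0.513 + 0.993) / (1 + (-0.513)·0.993) = 0.4803/0.4904 = 0.9794.

+0.979c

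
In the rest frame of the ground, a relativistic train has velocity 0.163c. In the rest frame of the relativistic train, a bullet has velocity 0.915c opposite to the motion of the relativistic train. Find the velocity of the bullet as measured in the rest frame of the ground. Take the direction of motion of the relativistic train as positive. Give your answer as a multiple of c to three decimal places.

-0.884c

With v = 0.163 and u' = -0.915 (in units of c),
u = (u' + v)/(1 + u'v/c²):
u = (-0.915 + 0.163) / (1 + (-0.915)·0.163) = -0.7520/0.8509 = -0.8838
(Galilean addition would give -0.752c.)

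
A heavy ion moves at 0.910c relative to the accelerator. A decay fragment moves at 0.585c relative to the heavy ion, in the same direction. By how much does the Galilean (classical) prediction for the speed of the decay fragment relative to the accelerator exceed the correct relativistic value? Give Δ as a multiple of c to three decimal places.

Galilean: u_cl = 0.585 + 0.910 = 1.4950.
Relativistic: u_rel = (0.585 + 0.910) / (1 + 0.585·0.910) = 1.4950/1.5324 = 0.9756.
Δ = 1.4950 − 0.9756 = 0.5194.
(The classical prediction exceeds c; the relativistic result does not.)

Δ = 0.519c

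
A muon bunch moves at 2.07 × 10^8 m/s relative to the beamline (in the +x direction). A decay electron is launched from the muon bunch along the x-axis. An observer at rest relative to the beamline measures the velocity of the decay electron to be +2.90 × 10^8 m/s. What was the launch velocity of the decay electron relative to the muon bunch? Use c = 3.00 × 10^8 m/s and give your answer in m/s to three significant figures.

v = 0.690c, u = 0.967c.
Invert the composition law: u' = (u − v)/(1 − uv/c²).
u' = (0.967 − 0.690) / (1 − (0.967)(0.690)) = 0.2767/0.3330 = 0.8308.
u' = 0.8308 × 3.00 × 10^8 m/s.

+2.49 × 10^8 m/s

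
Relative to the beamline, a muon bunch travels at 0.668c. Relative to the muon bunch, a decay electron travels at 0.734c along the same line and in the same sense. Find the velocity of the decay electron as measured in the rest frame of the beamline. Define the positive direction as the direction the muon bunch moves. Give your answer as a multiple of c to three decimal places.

With v = 0.668 and u' = 0.734 (in units of c),
u = (u' + v)/(1 + u'v/c²):
u = (0.734 + 0.668) / (1 + 0.734·0.668) = 1.4020/1.4903 = 0.9407
(Galilean addition would give +1.402c, exceeding c.)

0.941c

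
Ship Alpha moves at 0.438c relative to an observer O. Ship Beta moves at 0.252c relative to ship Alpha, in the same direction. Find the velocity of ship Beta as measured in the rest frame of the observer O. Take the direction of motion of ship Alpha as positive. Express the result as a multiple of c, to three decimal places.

With v = 0.438 and u' = 0.252 (in units of c),
u = (u' + v)/(1 + u'v/c²):
u = (0.252 + 0.438) / (1 + 0.252·0.438) = 0.6900/1.1104 = 0.6214

0.621c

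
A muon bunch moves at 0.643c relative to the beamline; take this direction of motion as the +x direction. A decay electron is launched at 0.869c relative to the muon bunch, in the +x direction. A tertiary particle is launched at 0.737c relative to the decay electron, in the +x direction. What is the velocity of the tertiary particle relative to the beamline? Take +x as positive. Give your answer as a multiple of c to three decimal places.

0.995c

Apply u = (u' + v)/(1 + u'v/c²) successively, working outward toward the beamline.
Start: velocity of the muon bunch relative to the beamline = 0.6430c.
Compose with the decay electron (u' = 0.869 in the muon bunch frame): u_1 = (0.869 + 0.643) / (1 + 0.869·0.643) = 1.5120/1.5588 = 0.9700.
Compose with the tertiary particle (u' = 0.737 in the decay electron frame): u_2 = (0.737 + 0.970) / (1 + 0.737·0.970) = 1.7070/1.7149 = 0.9954.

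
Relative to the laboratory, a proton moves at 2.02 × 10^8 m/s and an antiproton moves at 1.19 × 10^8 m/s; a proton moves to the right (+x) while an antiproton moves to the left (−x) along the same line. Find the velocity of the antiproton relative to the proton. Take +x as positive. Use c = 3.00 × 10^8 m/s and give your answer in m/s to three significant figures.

-2.53 × 10^8 m/s

β_A = 0.673, β_B = -0.397 (dividing each by c = 3.00 × 10^8 m/s).
Transform to A's frame with the inverse velocity-addition law: u' = (u − v)/(1 − uv/c²), taking u = β_B and v = β_A.
u' = (-0.397 − 0.673) / (1 − (0.673)(-0.397)) = -1.0700/1.2671 = -0.8445.
u' = -0.8445 × 3.00 × 10^8 m/s.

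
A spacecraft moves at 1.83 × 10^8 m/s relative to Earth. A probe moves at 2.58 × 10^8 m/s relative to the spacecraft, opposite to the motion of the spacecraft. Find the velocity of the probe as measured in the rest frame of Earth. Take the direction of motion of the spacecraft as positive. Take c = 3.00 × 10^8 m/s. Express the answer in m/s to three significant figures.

-1.58 × 10^8 m/s

In units of c (dividing by 3.00 × 10^8 m/s): v = 0.610, u' = -0.860.
u = (u' + v)/(1 + u'v/c²):
u = (-0.860 + 0.610) / (1 + (-0.860)·0.610) = -0.2500/0.4754 = -0.5259
Converting back: u = -0.5259 × 3.00 × 10^8 m/s.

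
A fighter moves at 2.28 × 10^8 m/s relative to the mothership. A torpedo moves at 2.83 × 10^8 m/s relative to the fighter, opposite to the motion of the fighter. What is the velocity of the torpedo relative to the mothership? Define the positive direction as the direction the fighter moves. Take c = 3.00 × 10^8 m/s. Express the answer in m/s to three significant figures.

In units of c (dividing by 3.00 × 10^8 m/s): v = 0.760, u' = -0.943.
u = (u' + v)/(1 + u'v/c²):
u = (-0.943 + 0.760) / (1 + (-0.943)·0.760) = -0.1833/0.2831 = -0.6477
Converting back: u = -0.6477 × 3.00 × 10^8 m/s.

-1.94 × 10^8 m/s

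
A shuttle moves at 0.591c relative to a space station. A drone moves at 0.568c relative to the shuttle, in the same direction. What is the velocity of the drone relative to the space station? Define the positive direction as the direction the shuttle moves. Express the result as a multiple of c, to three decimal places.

0.868c

With v = 0.591 and u' = 0.568 (in units of c),
u = (u' + v)/(1 + u'v/c²):
u = (0.568 + 0.591) / (1 + 0.568·0.591) = 1.1590/1.3357 = 0.8677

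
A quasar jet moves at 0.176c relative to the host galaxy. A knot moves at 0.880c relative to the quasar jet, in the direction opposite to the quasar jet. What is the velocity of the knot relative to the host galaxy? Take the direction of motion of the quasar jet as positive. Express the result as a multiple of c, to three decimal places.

-0.833c

With v = 0.176 and u' = -0.880 (in units of c),
u = (u' + v)/(1 + u'v/c²):
u = (-0.880 + 0.176) / (1 + (-0.880)·0.176) = -0.7040/0.8451 = -0.8330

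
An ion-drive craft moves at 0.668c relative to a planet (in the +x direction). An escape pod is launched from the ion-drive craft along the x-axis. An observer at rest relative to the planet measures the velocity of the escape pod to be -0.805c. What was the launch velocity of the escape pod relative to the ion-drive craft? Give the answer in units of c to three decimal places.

Invert the composition law: u' = (u − v)/(1 − uv/c²).
u' = (-0.805 − 0.668) / (1 − (-0.805)(0.668)) = -1.4730/1.5377 = -0.9579.

-0.958c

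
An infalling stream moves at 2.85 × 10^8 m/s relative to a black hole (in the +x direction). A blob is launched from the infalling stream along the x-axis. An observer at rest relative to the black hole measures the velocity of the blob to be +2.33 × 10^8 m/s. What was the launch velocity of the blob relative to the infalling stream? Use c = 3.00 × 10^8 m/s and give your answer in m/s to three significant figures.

v = 0.950c, u = 0.777c.
Invert the composition law: u' = (u − v)/(1 − uv/c²).
u' = (0.777 − 0.950) / (1 − (0.777)(0.950)) = -0.1733/0.2622 = -0.6612.
u' = -0.6612 × 3.00 × 10^8 m/s.

-1.98 × 10^8 m/s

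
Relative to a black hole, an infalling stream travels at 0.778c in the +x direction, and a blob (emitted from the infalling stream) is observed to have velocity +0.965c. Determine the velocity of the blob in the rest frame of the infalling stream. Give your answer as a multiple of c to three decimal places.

Invert the composition law: u' = (u − v)/(1 − uv/c²).
u' = (0.965 − 0.778) / (1 − (0.965)(0.778)) = 0.1870/0.2492 = 0.7503.

+0.750c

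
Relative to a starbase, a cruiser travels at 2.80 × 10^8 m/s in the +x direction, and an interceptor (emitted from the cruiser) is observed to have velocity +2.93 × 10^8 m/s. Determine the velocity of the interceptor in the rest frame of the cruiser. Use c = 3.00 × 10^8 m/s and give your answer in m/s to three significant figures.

+1.47 × 10^8 m/s

v = 0.933c, u = 0.977c.
Invert the composition law: u' = (u − v)/(1 − uv/c²).
u' = (0.977 − 0.933) / (1 − (0.977)(0.933)) = 0.0433/0.0884 = 0.4899.
u' = 0.4899 × 3.00 × 10^8 m/s.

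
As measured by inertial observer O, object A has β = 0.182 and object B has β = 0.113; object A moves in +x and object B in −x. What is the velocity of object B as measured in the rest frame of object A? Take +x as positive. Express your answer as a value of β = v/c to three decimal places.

β_A = 0.182, β_B = -0.113.
Transform to A's frame with the inverse velocity-addition law: u' = (u − v)/(1 − uv/c²), taking u = β_B and v = β_A.
u' = (-0.113 − 0.182) / (1 − (0.182)(-0.113)) = -0.2950/1.0206 = -0.2891.

β = -0.289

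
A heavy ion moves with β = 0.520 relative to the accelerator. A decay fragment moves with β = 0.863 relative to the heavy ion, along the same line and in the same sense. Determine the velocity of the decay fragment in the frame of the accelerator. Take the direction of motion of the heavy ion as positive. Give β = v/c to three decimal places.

With v = 0.520 and u' = 0.863 (in units of c),
u = (u' + v)/(1 + u'v/c²):
u = (0.863 + 0.520) / (1 + 0.863·0.520) = 1.3830/1.4488 = 0.9546

β = 0.955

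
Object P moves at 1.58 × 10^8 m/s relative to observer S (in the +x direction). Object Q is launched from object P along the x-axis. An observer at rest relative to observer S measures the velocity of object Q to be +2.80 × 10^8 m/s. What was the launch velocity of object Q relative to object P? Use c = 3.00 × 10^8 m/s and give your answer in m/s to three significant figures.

v = 0.527c, u = 0.933c.
Invert the composition law: u' = (u − v)/(1 − uv/c²).
u' = (0.933 − 0.527) / (1 − (0.933)(0.527)) = 0.4067/0.5084 = 0.7998.
u' = 0.7998 × 3.00 × 10^8 m/s.

+2.40 × 10^8 m/s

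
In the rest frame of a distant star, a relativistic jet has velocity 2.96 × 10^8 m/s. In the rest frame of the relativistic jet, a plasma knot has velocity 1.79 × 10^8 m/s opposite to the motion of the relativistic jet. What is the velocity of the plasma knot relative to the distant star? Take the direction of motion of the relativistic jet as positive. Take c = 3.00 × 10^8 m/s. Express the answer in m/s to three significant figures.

In units of c (dividing by 3.00 × 10^8 m/s): v = 0.987, u' = -0.597.
u = (u' + v)/(1 + u'v/c²):
u = (-0.597 + 0.987) / (1 + (-0.597)·0.987) = 0.3900/0.4113 = 0.9482
(Galilean addition would give +0.390c.)
Converting back: u = 0.9482 × 3.00 × 10^8 m/s.

+2.84 × 10^8 m/s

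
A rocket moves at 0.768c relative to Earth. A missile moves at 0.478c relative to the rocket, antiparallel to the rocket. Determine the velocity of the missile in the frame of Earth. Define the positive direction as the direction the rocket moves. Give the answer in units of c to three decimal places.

With v = 0.768 and u' = -0.478 (in units of c),
u = (u' + v)/(1 + u'v/c²):
u = (-0.478 + 0.768) / (1 + (-0.478)·0.768) = 0.2900/0.6329 = 0.4582

+0.458c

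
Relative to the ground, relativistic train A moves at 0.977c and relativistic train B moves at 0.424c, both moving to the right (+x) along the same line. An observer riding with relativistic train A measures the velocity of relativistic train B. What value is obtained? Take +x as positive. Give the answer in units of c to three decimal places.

-0.944c

β_A = 0.977, β_B = 0.424.
Transform to A's frame with the inverse velocity-addition law: u' = (u − v)/(1 − uv/c²), taking u = β_B and v = β_A.
u' = (0.424 − 0.977) / (1 − (0.977)(0.424)) = -0.5530/0.5858 = -0.9441.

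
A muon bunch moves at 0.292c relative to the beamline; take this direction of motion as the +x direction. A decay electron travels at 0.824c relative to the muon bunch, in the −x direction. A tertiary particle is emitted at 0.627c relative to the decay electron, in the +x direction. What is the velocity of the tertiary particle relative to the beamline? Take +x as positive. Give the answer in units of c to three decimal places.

Apply u = (u' + v)/(1 + u'v/c²) successively, working outward toward the beamline.
Start: velocity of the muon bunch relative to the beamline = 0.2920c.
Compose with the decay electron (u' = -0.824 in the muon bunch frame): u_1 = (-0.824 + 0.292) / (1 + (-0.824)·0.292) = -0.5320/0.7594 = -0.7006.
Compose with the tertiary particle (u' = 0.627 in the decay electron frame): u_2 = (0.627 + (-0.701)) / (1 + 0.627·(-0.701)) = -0.0736/0.5607 = -0.1312.

-0.131c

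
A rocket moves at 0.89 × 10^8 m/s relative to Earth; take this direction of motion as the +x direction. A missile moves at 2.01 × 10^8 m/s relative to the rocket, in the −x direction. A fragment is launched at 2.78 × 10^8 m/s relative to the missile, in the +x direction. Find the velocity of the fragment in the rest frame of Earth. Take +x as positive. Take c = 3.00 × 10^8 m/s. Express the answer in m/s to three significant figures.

Apply u = (u' + v)/(1 + u'v/c²) successively, working outward toward Earth.
(Dividing each given speed by c = 3.00 × 10^8 m/s to work in units of c.)
Start: velocity of the rocket relative to Earth = 0.2967c.
Compose with the missile (u' = -0.670 in the rocket frame): u_1 = (-0.670 + 0.297) / (1 + (-0.670)·0.297) = -0.3733/0.8012 = -0.4659.
Compose with the fragment (u' = 0.927 in the missile frame): u_2 = (0.927 + (-0.466)) / (1 + 0.927·(-0.466)) = 0.4607/0.5682 = 0.8108.
So u = 0.8108 × 3.00 × 10^8 m/s.

+2.43 × 10^8 m/s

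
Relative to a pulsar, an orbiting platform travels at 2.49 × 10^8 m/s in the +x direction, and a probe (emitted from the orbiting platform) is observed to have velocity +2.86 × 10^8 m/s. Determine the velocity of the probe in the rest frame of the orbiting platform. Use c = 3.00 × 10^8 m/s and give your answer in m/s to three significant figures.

+1.77 × 10^8 m/s

v = 0.830c, u = 0.953c.
Invert the composition law: u' = (u − v)/(1 − uv/c²).
u' = (0.953 − 0.830) / (1 − (0.953)(0.830)) = 0.1233/0.2087 = 0.5909.
u' = 0.5909 × 3.00 × 10^8 m/s.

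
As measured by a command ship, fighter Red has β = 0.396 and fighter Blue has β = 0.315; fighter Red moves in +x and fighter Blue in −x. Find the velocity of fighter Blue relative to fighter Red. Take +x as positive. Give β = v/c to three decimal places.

β_A = 0.396, β_B = -0.315.
Transform to A's frame with the inverse velocity-addition law: u' = (u − v)/(1 − uv/c²), taking u = β_B and v = β_A.
u' = (-0.315 − 0.396) / (1 − (0.396)(-0.315)) = -0.7110/1.1247 = -0.6321.

β = -0.632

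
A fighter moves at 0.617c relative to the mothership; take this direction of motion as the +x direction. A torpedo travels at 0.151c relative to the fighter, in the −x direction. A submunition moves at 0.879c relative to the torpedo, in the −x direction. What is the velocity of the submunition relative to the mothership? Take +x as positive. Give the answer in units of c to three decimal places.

Apply u = (u' + v)/(1 + u'v/c²) successively, working outward toward the mothership.
Start: velocity of the fighter relative to the mothership = 0.6170c.
Compose with the torpedo (u' = -0.151 in the fighter frame): u_1 = (-0.151 + 0.617) / (1 + (-0.151)·0.617) = 0.4660/0.9068 = 0.5139.
Compose with the submunition (u' = -0.879 in the torpedo frame): u_2 = (-0.879 + 0.514) / (1 + (-0.879)·0.514) = -0.3651/0.5483 = -0.6659.

-0.666c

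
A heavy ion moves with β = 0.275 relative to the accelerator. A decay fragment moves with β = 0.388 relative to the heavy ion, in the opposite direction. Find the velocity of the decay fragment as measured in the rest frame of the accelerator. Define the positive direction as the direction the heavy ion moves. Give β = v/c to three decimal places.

β = -0.126

With v = 0.275 and u' = -0.388 (in units of c),
u = (u' + v)/(1 + u'v/c²):
u = (-0.388 + 0.275) / (1 + (-0.388)·0.275) = -0.1130/0.8933 = -0.1265
(Galilean addition would give -0.113c.)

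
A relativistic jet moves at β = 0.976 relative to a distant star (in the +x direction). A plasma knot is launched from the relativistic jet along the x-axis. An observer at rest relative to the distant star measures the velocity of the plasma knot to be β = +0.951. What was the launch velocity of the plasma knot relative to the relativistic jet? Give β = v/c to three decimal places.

Invert the composition law: u' = (u − v)/(1 − uv/c²).
u' = (0.951 − 0.976) / (1 − (0.951)(0.976)) = -0.0250/0.0718 = -0.3481.

β = -0.348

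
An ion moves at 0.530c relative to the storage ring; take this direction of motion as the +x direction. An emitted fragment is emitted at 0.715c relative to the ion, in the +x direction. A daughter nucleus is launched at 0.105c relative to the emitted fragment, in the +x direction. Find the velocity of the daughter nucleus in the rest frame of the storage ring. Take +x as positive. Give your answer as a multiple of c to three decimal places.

Apply u = (u' + v)/(1 + u'v/c²) successively, working outward toward the storage ring.
Start: velocity of the ion relative to the storage ring = 0.5300c.
Compose with the emitted fragment (u' = 0.715 in the ion frame): u_1 = (0.715 + 0.530) / (1 + 0.715·0.530) = 1.2450/1.3789 = 0.9029.
Compose with the daughter nucleus (u' = 0.105 in the emitted fragment frame): u_2 = (0.105 + 0.903) / (1 + 0.105·0.903) = 1.0079/1.0948 = 0.9206.

0.921c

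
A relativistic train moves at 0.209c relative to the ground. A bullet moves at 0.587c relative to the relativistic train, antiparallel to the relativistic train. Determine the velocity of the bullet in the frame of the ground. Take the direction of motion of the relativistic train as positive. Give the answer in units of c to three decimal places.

-0.431c

With v = 0.209 and u' = -0.587 (in units of c),
u = (u' + v)/(1 + u'v/c²):
u = (-0.587 + 0.209) / (1 + (-0.587)·0.209) = -0.3780/0.8773 = -0.4309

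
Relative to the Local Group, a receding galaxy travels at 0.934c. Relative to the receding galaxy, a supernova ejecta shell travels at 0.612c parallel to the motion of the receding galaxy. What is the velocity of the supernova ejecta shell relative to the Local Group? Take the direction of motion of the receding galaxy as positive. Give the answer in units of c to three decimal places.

With v = 0.934 and u' = 0.612 (in units of c),
u = (u' + v)/(1 + u'v/c²):
u = (0.612 + 0.934) / (1 + 0.612·0.934) = 1.5460/1.5716 = 0.9837

0.984c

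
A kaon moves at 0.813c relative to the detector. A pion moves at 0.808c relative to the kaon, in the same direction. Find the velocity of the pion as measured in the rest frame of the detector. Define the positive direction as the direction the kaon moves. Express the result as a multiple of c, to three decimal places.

With v = 0.813 and u' = 0.808 (in units of c),
u = (u' + v)/(1 + u'v/c²):
u = (0.808 + 0.813) / (1 + 0.808·0.813) = 1.6210/1.6569 = 0.9783
(Galilean addition would give +1.621c, exceeding c.)

0.978c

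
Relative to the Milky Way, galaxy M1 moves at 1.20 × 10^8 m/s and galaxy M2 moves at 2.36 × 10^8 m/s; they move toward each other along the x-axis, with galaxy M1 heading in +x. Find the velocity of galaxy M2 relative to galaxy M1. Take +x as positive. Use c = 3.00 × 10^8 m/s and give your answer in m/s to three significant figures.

β_A = 0.400, β_B = -0.787 (dividing each by c = 3.00 × 10^8 m/s).
Transform to A's frame with the inverse velocity-addition law: u' = (u − v)/(1 − uv/c²), taking u = β_B and v = β_A.
u' = (-0.787 − 0.400) / (1 − (0.400)(-0.787)) = -1.1867/1.3147 = -0.9026.
u' = -0.9026 × 3.00 × 10^8 m/s.

-2.71 × 10^8 m/s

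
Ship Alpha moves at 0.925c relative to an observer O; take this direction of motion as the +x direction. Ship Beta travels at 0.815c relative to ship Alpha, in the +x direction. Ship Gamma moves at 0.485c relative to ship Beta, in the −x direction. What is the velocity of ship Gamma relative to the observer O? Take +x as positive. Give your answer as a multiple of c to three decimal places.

Apply u = (u' + v)/(1 + u'v/c²) successively, working outward toward the observer O.
Start: velocity of ship Alpha relative to the observer O = 0.9250c.
Compose with ship Beta (u' = 0.815 in ship Alpha frame): u_1 = (0.815 + 0.925) / (1 + 0.815·0.925) = 1.7400/1.7539 = 0.9921.
Compose with ship Gamma (u' = -0.485 in ship Beta frame): u_2 = (-0.485 + 0.992) / (1 + (-0.485)·0.992) = 0.5071/0.5188 = 0.9774.

+0.977c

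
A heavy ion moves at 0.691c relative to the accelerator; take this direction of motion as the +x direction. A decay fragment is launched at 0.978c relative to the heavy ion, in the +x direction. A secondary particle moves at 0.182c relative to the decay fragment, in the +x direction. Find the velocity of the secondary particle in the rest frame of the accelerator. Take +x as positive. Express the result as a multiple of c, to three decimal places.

Apply u = (u' + v)/(1 + u'v/c²) successively, working outward toward the accelerator.
Start: velocity of the heavy ion relative to the accelerator = 0.6910c.
Compose with the decay fragment (u' = 0.978 in the heavy ion frame): u_1 = (0.978 + 0.691) / (1 + 0.978·0.691) = 1.6690/1.6758 = 0.9959.
Compose with the secondary particle (u' = 0.182 in the decay fragment frame): u_2 = (0.182 + 0.996) / (1 + 0.182·0.996) = 1.1779/1.1813 = 0.9972.

0.997c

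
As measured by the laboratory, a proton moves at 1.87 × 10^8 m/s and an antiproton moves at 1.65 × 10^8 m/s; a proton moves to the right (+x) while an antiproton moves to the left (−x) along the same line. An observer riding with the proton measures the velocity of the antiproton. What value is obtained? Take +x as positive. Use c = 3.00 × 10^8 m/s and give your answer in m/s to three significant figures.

β_A = 0.623, β_B = -0.550 (dividing each by c = 3.00 × 10^8 m/s).
Transform to A's frame with the inverse velocity-addition law: u' = (u − v)/(1 − uv/c²), taking u = β_B and v = β_A.
u' = (-0.550 − 0.623) / (1 − (0.623)(-0.550)) = -1.1733/1.3428 = -0.8738.
u' = -0.8738 × 3.00 × 10^8 m/s.

-2.62 × 10^8 m/s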